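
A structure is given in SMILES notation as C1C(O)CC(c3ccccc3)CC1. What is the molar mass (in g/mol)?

Atom tally by fragment:
  cyclohexane ring core → C:6 H:12
  (− 2 ring H displaced by substituents)
  + OH → O:1 H:1
  + C6H5 → C:6 H:5
Element totals:
  C: 12
  H: 16
  O: 1
Molecular formula: C12H16O.
  M = 12(12.011) + 16(1.008) + 15.999
    = 144.132 + 16.128 + 15.999 = 176.259

176.26 g/mol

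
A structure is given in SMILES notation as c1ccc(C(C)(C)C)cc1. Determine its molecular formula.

C10H14

Atom tally by fragment:
  benzene ring core → C:6 H:6
  (− 1 ring H displaced by substituents)
  + C(CH3)3 → C:4 H:9
Element totals:
  C: 10
  H: 14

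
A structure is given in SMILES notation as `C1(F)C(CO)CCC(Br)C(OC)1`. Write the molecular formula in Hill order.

Atom tally by fragment:
  cyclohexane ring core → C:6 H:12
  (− 4 ring H displaced by substituents)
  + F → F:1
  + CH2OH → C:1 H:3 O:1
  + Br → Br:1
  + OCH3 → C:1 H:3 O:1
Element totals:
  C: 8
  H: 14
  Br: 1
  F: 1
  O: 2

C8H14BrFO2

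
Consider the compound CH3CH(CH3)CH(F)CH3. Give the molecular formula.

C5H11F

Element totals:
  C: 5
  H: 11
  F: 1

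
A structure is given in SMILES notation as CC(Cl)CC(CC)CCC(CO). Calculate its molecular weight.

192.73 g/mol

Atom tally by fragment:
  CH3 → C:1 H:3
  CH(Cl) → C:1 H:1 Cl:1
  CH2 → C:1 H:2
  CH(C2H5) → C:3 H:6
  CH2 → C:1 H:2
  CH2 → C:1 H:2
  CH2CH2OH → C:2 H:5 O:1
Element totals:
  C: 10
  H: 21
  Cl: 1
  O: 1
Molecular formula: C10H21ClO.
  M = 10(12.011) + 21(1.008) + 35.45 + 15.999
    = 120.110 + 21.168 + 35.450 + 15.999 = 192.727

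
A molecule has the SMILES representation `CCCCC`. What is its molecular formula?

C5H12

Atom tally by fragment:
  CH3 → C:1 H:3
  CH2 → C:1 H:2
  CH2 → C:1 H:2
  CH2 → C:1 H:2
  CH3 → C:1 H:3
Element totals:
  C: 5
  H: 12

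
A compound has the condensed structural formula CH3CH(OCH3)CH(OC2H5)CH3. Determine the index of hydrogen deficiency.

0

Element totals:
  C: 7
  H: 16
  O: 2
Molecular formula: C7H16O2.
DoU = (2C + 2 + N − H − X) / 2 = (2·7 + 2 + 0 − 16 − 0) / 2 = 0.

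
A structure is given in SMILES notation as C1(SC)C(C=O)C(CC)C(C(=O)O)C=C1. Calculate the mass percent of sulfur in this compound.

14.04%

Atom tally by fragment:
  cyclohexene ring core → C:6 H:10
  (− 4 ring H displaced by substituents)
  + SCH3 → C:1 H:3 S:1
  + CHO → C:1 H:1 O:1
  + C2H5 → C:2 H:5
  + COOH → C:1 H:1 O:2
Element totals:
  C: 11
  H: 16
  O: 3
  S: 1
Molecular formula: C11H16O3S.
Molar mass = 228.306 g/mol.
Mass from S: 1 × 32.06 = 32.060 g/mol.
%S = 32.060 / 228.306 × 100 = 14.04%.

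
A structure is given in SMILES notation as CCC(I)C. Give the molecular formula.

Atom tally by fragment:
  CH3 → C:1 H:3
  CH2 → C:1 H:2
  CH(I) → C:1 H:1 I:1
  CH3 → C:1 H:3
Element totals:
  C: 4
  H: 9
  I: 1

C4H9I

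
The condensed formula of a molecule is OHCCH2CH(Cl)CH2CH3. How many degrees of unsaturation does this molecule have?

1

Atom tally by fragment:
  OHCCH2 → C:2 H:3 O:1
  CH(Cl) → C:1 H:1 Cl:1
  CH2 → C:1 H:2
  CH3 → C:1 H:3
Element totals:
  C: 5
  H: 9
  Cl: 1
  O: 1
Molecular formula: C5H9ClO.
DoU = (2C + 2 + N − H − X) / 2 = (2·5 + 2 + 0 − 9 − 1) / 2 = 1.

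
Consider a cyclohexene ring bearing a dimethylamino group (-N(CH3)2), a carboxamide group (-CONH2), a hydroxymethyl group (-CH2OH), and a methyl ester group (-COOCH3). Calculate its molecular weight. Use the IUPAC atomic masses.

256.30 g/mol

Atom tally by fragment:
  cyclohexene ring core → C:6 H:10
  (− 4 ring H displaced by substituents)
  + N(CH3)2 → N:1 C:2 H:6
  + CONH2 → C:1 H:2 O:1 N:1
  + CH2OH → C:1 H:3 O:1
  + COOCH3 → C:2 H:3 O:2
Element totals:
  C: 12
  H: 20
  N: 2
  O: 4
Molecular formula: C12H20N2O4.
  M = 12(12.011) + 20(1.008) + 2(14.007) + 4(15.999)
    = 144.132 + 20.160 + 28.014 + 63.996 = 256.302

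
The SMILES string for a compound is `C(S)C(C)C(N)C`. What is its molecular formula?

C5H13NS

Atom tally by fragment:
  HSCH2 → C:1 H:3 S:1
  CH(CH3) → C:2 H:4
  CH(NH2) → C:1 H:3 N:1
  CH3 → C:1 H:3
Element totals:
  C: 5
  H: 13
  N: 1
  S: 1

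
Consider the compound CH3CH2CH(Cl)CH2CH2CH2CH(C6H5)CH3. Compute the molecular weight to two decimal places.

224.77 g/mol

Atom tally by fragment:
  CH3 → C:1 H:3
  CH2 → C:1 H:2
  CH(Cl) → C:1 H:1 Cl:1
  CH2 → C:1 H:2
  CH2 → C:1 H:2
  CH2 → C:1 H:2
  CH(C6H5) → C:7 H:6
  CH3 → C:1 H:3
Element totals:
  C: 14
  H: 21
  Cl: 1
Molecular formula: C14H21Cl.
  M = 14(12.011) + 21(1.008) + 35.45
    = 168.154 + 21.168 + 35.450 = 224.772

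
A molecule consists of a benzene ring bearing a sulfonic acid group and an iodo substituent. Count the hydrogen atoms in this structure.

5

Atom tally by fragment:
  benzene ring core → C:6 H:6
  (− 2 ring H displaced by substituents)
  + SO3H → S:1 O:3 H:1
  + I → I:1
Element totals:
  C: 6
  H: 5
  I: 1
  O: 3
  S: 1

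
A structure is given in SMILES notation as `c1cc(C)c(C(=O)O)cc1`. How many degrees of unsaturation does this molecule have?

5

Atom tally by fragment:
  benzene ring core → C:6 H:6
  (− 2 ring H displaced by substituents)
  + CH3 → C:1 H:3
  + COOH → C:1 H:1 O:2
Element totals:
  C: 8
  H: 8
  O: 2
Molecular formula: C8H8O2.
DoU = (2C + 2 + N − H − X) / 2 = (2·8 + 2 + 0 − 8 − 0) / 2 = 5.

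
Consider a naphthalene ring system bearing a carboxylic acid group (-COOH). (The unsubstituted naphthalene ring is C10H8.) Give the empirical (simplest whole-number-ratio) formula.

C11H8O2

Atom tally by fragment:
  naphthalene ring system core → C:10 H:8
  (− 1 ring H displaced by substituents)
  + COOH → C:1 H:1 O:2
Element totals:
  C: 11
  H: 8
  O: 2
Molecular formula: C11H8O2.
gcd of subscripts (11, 8, 2) = 1, so the empirical formula equals the molecular formula.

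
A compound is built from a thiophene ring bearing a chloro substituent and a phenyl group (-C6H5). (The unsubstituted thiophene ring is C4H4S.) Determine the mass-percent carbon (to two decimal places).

Atom tally by fragment:
  thiophene ring core → C:4 H:4 S:1
  (− 2 ring H displaced by substituents)
  + Cl → Cl:1
  + C6H5 → C:6 H:5
Element totals:
  C: 10
  H: 7
  Cl: 1
  S: 1
Molecular formula: C10H7ClS.
Molar mass = 194.676 g/mol.
Mass from C: 10 × 12.011 = 120.110 g/mol.
%C = 120.110 / 194.676 × 100 = 61.70%.

61.70%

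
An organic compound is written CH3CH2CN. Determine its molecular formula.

C3H5N

Atom tally by fragment:
  CH3 → C:1 H:3
  CH2CN → C:2 H:2 N:1
Element totals:
  C: 3
  H: 5
  N: 1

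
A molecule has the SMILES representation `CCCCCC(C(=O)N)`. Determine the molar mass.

129.20 g/mol

Atom tally by fragment:
  CH3 → C:1 H:3
  CH2 → C:1 H:2
  CH2 → C:1 H:2
  CH2 → C:1 H:2
  CH2 → C:1 H:2
  CH2CONH2 → C:2 H:4 O:1 N:1
Element totals:
  C: 7
  H: 15
  N: 1
  O: 1
Molecular formula: C7H15NO.
  M = 7(12.011) + 15(1.008) + 14.007 + 15.999
    = 84.077 + 15.120 + 14.007 + 15.999 = 129.203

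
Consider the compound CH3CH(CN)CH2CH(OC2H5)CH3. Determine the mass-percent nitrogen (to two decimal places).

9.92%

Atom tally by fragment:
  CH3 → C:1 H:3
  CH(CN) → C:2 H:1 N:1
  CH2 → C:1 H:2
  CH(OC2H5) → C:3 H:6 O:1
  CH3 → C:1 H:3
Element totals:
  C: 8
  H: 15
  N: 1
  O: 1
Molecular formula: C8H15NO.
Molar mass = 141.214 g/mol.
Mass from N: 1 × 14.007 = 14.007 g/mol.
%N = 14.007 / 141.214 × 100 = 9.92%.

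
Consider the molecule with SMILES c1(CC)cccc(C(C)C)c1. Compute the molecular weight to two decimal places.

148.25 g/mol

Atom tally by fragment:
  benzene ring core → C:6 H:6
  (− 2 ring H displaced by substituents)
  + C2H5 → C:2 H:5
  + CH(CH3)2 → C:3 H:7
Element totals:
  C: 11
  H: 16
Molecular formula: C11H16.
  M = 11(12.011) + 16(1.008)
    = 132.121 + 16.128 = 148.249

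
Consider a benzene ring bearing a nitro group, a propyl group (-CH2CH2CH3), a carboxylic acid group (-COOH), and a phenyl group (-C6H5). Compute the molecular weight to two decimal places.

Atom tally by fragment:
  benzene ring core → C:6 H:6
  (− 4 ring H displaced by substituents)
  + NO2 → N:1 O:2
  + CH2CH2CH3 → C:3 H:7
  + COOH → C:1 H:1 O:2
  + C6H5 → C:6 H:5
Element totals:
  C: 16
  H: 15
  N: 1
  O: 4
Molecular formula: C16H15NO4.
  M = 16(12.011) + 15(1.008) + 14.007 + 4(15.999)
    = 192.176 + 15.120 + 14.007 + 63.996 = 285.299

285.30 g/mol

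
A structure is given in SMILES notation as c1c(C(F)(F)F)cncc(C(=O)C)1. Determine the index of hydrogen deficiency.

5

Atom tally by fragment:
  pyridine ring core → C:5 H:5 N:1
  (− 2 ring H displaced by substituents)
  + CF3 → C:1 F:3
  + COCH3 → C:2 H:3 O:1
Element totals:
  C: 8
  H: 6
  F: 3
  N: 1
  O: 1
Molecular formula: C8H6F3NO.
DoU = (2C + 2 + N − H − X) / 2 = (2·8 + 2 + 1 − 6 − 3) / 2 = 5.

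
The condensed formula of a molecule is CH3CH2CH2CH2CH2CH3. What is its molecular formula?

Element totals:
  C: 6
  H: 14

C6H14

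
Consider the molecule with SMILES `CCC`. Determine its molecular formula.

C3H8

Atom tally by fragment:
  CH3 → C:1 H:3
  CH2 → C:1 H:2
  CH3 → C:1 H:3
Element totals:
  C: 3
  H: 8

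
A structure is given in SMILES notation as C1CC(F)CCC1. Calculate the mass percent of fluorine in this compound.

Atom tally by fragment:
  cyclohexane ring core → C:6 H:12
  (− 1 ring H displaced by substituents)
  + F → F:1
Element totals:
  C: 6
  H: 11
  F: 1
Molecular formula: C6H11F.
Molar mass = 102.152 g/mol.
Mass from F: 1 × 18.998 = 18.998 g/mol.
%F = 18.998 / 102.152 × 100 = 18.60%.

18.60%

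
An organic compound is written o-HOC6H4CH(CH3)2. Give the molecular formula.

C9H12O

Element totals:
  C: 9
  H: 12
  O: 1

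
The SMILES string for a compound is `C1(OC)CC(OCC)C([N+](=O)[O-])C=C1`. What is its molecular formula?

C9H15NO4

Atom tally by fragment:
  cyclohexene ring core → C:6 H:10
  (− 3 ring H displaced by substituents)
  + OCH3 → C:1 H:3 O:1
  + OC2H5 → C:2 H:5 O:1
  + NO2 → N:1 O:2
Element totals:
  C: 9
  H: 15
  N: 1
  O: 4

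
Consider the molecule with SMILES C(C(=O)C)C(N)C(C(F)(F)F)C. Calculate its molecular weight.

183.17 g/mol

Atom tally by fragment:
  CH3COCH2 → C:3 H:5 O:1
  CH(NH2) → C:1 H:3 N:1
  CH(CF3) → C:2 H:1 F:3
  CH3 → C:1 H:3
Element totals:
  C: 7
  H: 12
  F: 3
  N: 1
  O: 1
Molecular formula: C7H12F3NO.
  M = 7(12.011) + 12(1.008) + 3(18.998) + 14.007 + 15.999
    = 84.077 + 12.096 + 56.994 + 14.007 + 15.999 = 183.173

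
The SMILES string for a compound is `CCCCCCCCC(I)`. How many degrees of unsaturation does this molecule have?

Atom tally by fragment:
  CH3 → C:1 H:3
  CH2 → C:1 H:2
  CH2 → C:1 H:2
  CH2 → C:1 H:2
  CH2 → C:1 H:2
  CH2 → C:1 H:2
  CH2 → C:1 H:2
  CH2 → C:1 H:2
  CH2I → C:1 H:2 I:1
Element totals:
  C: 9
  H: 19
  I: 1
Molecular formula: C9H19I.
DoU = (2C + 2 + N − H − X) / 2 = (2·9 + 2 + 0 − 19 − 1) / 2 = 0.

0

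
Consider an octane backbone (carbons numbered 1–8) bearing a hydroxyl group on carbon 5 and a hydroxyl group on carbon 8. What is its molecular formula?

C8H18O2

Atom tally by fragment:
  CH3 → C:1 H:3
  CH2 → C:1 H:2
  CH2 → C:1 H:2
  CH2 → C:1 H:2
  CH(OH) → C:1 H:2 O:1
  CH2 → C:1 H:2
  CH2 → C:1 H:2
  CH2OH → C:1 H:3 O:1
Element totals:
  C: 8
  H: 18
  O: 2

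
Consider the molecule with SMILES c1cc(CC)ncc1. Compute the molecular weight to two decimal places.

107.16 g/mol

Atom tally by fragment:
  pyridine ring core → C:5 H:5 N:1
  (− 1 ring H displaced by substituents)
  + C2H5 → C:2 H:5
Element totals:
  C: 7
  H: 9
  N: 1
Molecular formula: C7H9N.
  M = 7(12.011) + 9(1.008) + 14.007
    = 84.077 + 9.072 + 14.007 = 107.156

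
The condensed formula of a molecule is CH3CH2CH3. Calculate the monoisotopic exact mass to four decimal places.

44.0626

Atom tally by fragment:
  CH3 → C:1 H:3
  CH2 → C:1 H:2
  CH3 → C:1 H:3
Element totals:
  C: 3
  H: 8
Molecular formula: C3H8.
  M = 3(12.0) + 8(1.007825)
    = 36.000000 + 8.062600 = 44.062600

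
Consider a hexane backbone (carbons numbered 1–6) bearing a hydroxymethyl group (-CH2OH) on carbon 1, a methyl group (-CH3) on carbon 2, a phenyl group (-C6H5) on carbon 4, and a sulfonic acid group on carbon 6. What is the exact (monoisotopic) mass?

286.1239

Atom tally by fragment:
  HOCH2CH2 → C:2 H:5 O:1
  CH(CH3) → C:2 H:4
  CH2 → C:1 H:2
  CH(C6H5) → C:7 H:6
  CH2 → C:1 H:2
  CH2SO3H → C:1 H:3 S:1 O:3
Element totals:
  C: 14
  H: 22
  O: 4
  S: 1
Molecular formula: C14H22O4S.
  M = 14(12.0) + 22(1.007825) + 4(15.994915) + 31.972071
    = 168.000000 + 22.172150 + 63.979660 + 31.972071 = 286.123881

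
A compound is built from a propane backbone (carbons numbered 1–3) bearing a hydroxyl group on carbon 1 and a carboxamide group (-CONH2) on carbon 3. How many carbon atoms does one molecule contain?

4

Atom tally by fragment:
  HOCH2 → C:1 H:3 O:1
  CH2 → C:1 H:2
  CH2CONH2 → C:2 H:4 O:1 N:1
Element totals:
  C: 4
  H: 9
  N: 1
  O: 2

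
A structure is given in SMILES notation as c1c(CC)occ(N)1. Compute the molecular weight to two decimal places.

Atom tally by fragment:
  furan ring core → C:4 H:4 O:1
  (− 2 ring H displaced by substituents)
  + C2H5 → C:2 H:5
  + NH2 → N:1 H:2
Element totals:
  C: 6
  H: 9
  N: 1
  O: 1
Molecular formula: C6H9NO.
  M = 6(12.011) + 9(1.008) + 14.007 + 15.999
    = 72.066 + 9.072 + 14.007 + 15.999 = 111.144

111.14 g/mol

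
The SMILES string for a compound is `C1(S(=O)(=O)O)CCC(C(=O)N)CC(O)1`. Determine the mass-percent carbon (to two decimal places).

Atom tally by fragment:
  cyclohexane ring core → C:6 H:12
  (− 3 ring H displaced by substituents)
  + SO3H → S:1 O:3 H:1
  + CONH2 → C:1 H:2 O:1 N:1
  + OH → O:1 H:1
Element totals:
  C: 7
  H: 13
  N: 1
  O: 5
  S: 1
Molecular formula: C7H13NO5S.
Molar mass = 223.243 g/mol.
Mass from C: 7 × 12.011 = 84.077 g/mol.
%C = 84.077 / 223.243 × 100 = 37.66%.

37.66%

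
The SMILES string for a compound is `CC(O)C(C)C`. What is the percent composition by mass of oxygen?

Atom tally by fragment:
  CH3 → C:1 H:3
  CH(OH) → C:1 H:2 O:1
  CH(CH3) → C:2 H:4
  CH3 → C:1 H:3
Element totals:
  C: 5
  H: 12
  O: 1
Molecular formula: C5H12O.
Molar mass = 88.150 g/mol.
Mass from O: 1 × 15.999 = 15.999 g/mol.
%O = 15.999 / 88.150 × 100 = 18.15%.

18.15%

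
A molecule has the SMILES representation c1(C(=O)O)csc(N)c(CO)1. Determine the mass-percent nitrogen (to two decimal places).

Atom tally by fragment:
  thiophene ring core → C:4 H:4 S:1
  (− 3 ring H displaced by substituents)
  + COOH → C:1 H:1 O:2
  + NH2 → N:1 H:2
  + CH2OH → C:1 H:3 O:1
Element totals:
  C: 6
  H: 7
  N: 1
  O: 3
  S: 1
Molecular formula: C6H7NO3S.
Molar mass = 173.186 g/mol.
Mass from N: 1 × 14.007 = 14.007 g/mol.
%N = 14.007 / 173.186 × 100 = 8.09%.

8.09%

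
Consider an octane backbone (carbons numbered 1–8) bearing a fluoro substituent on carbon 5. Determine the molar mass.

132.22 g/mol

Atom tally by fragment:
  CH3 → C:1 H:3
  CH2 → C:1 H:2
  CH2 → C:1 H:2
  CH2 → C:1 H:2
  CH(F) → C:1 H:1 F:1
  CH2 → C:1 H:2
  CH2 → C:1 H:2
  CH3 → C:1 H:3
Element totals:
  C: 8
  H: 17
  F: 1
Molecular formula: C8H17F.
  M = 8(12.011) + 17(1.008) + 18.998
    = 96.088 + 17.136 + 18.998 = 132.222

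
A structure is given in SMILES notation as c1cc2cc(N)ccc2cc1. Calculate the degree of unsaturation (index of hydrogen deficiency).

Atom tally by fragment:
  naphthalene ring system core → C:10 H:8
  (− 1 ring H displaced by substituents)
  + NH2 → N:1 H:2
Element totals:
  C: 10
  H: 9
  N: 1
Molecular formula: C10H9N.
DoU = (2C + 2 + N − H − X) / 2 = (2·10 + 2 + 1 − 9 − 0) / 2 = 7.

7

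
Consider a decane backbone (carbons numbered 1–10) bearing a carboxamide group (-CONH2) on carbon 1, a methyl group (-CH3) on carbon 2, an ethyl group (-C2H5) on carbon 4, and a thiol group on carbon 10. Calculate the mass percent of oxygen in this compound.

6.17%

Atom tally by fragment:
  H2NOCCH2 → C:2 H:4 O:1 N:1
  CH(CH3) → C:2 H:4
  CH2 → C:1 H:2
  CH(C2H5) → C:3 H:6
  CH2 → C:1 H:2
  CH2 → C:1 H:2
  CH2 → C:1 H:2
  CH2 → C:1 H:2
  CH2 → C:1 H:2
  CH2SH → C:1 H:3 S:1
Element totals:
  C: 14
  H: 29
  N: 1
  O: 1
  S: 1
Molecular formula: C14H29NOS.
Molar mass = 259.452 g/mol.
Mass from O: 1 × 15.999 = 15.999 g/mol.
%O = 15.999 / 259.452 × 100 = 6.17%.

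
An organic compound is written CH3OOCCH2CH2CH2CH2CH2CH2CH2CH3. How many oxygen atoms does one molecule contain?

2

Element totals:
  C: 10
  H: 20
  O: 2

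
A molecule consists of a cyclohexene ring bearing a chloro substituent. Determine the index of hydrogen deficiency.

2

Atom tally by fragment:
  cyclohexene ring core → C:6 H:10
  (− 1 ring H displaced by substituents)
  + Cl → Cl:1
Element totals:
  C: 6
  H: 9
  Cl: 1
Molecular formula: C6H9Cl.
DoU = (2C + 2 + N − H − X) / 2 = (2·6 + 2 + 0 − 9 − 1) / 2 = 2.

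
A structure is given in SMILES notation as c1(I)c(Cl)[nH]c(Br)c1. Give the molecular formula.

Atom tally by fragment:
  pyrrole ring core → C:4 H:5 N:1
  (− 3 ring H displaced by substituents)
  + I → I:1
  + Cl → Cl:1
  + Br → Br:1
Element totals:
  C: 4
  H: 2
  Br: 1
  Cl: 1
  I: 1
  N: 1

C4H2BrClIN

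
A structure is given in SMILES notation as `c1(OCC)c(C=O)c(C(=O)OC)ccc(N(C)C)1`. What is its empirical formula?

C13H17NO4

Atom tally by fragment:
  benzene ring core → C:6 H:6
  (− 4 ring H displaced by substituents)
  + OC2H5 → C:2 H:5 O:1
  + CHO → C:1 H:1 O:1
  + COOCH3 → C:2 H:3 O:2
  + N(CH3)2 → N:1 C:2 H:6
Element totals:
  C: 13
  H: 17
  N: 1
  O: 4
Molecular formula: C13H17NO4.
gcd of subscripts (13, 17, 1, 4) = 1, so the empirical formula equals the molecular formula.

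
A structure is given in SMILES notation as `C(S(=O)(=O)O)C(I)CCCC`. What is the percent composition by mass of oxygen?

16.43%

Atom tally by fragment:
  HO3SCH2 → C:1 H:3 S:1 O:3
  CH(I) → C:1 H:1 I:1
  CH2 → C:1 H:2
  CH2 → C:1 H:2
  CH2 → C:1 H:2
  CH3 → C:1 H:3
Element totals:
  C: 6
  H: 13
  I: 1
  O: 3
  S: 1
Molecular formula: C6H13IO3S.
Molar mass = 292.131 g/mol.
Mass from O: 3 × 15.999 = 47.997 g/mol.
%O = 47.997 / 292.131 × 100 = 16.43%.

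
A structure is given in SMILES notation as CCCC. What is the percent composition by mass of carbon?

Atom tally by fragment:
  CH3 → C:1 H:3
  CH2 → C:1 H:2
  CH2 → C:1 H:2
  CH3 → C:1 H:3
Element totals:
  C: 4
  H: 10
Molecular formula: C4H10.
Molar mass = 58.124 g/mol.
Mass from C: 4 × 12.011 = 48.044 g/mol.
%C = 48.044 / 58.124 × 100 = 82.66%.

82.66%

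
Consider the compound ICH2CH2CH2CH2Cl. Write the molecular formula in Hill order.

Element totals:
  C: 4
  H: 8
  Cl: 1
  I: 1

C4H8ClI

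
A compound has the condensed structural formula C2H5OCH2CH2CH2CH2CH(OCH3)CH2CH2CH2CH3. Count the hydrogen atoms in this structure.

Atom tally by fragment:
  C2H5OCH2 → C:3 H:7 O:1
  CH2 → C:1 H:2
  CH2 → C:1 H:2
  CH2 → C:1 H:2
  CH(OCH3) → C:2 H:4 O:1
  CH2 → C:1 H:2
  CH2 → C:1 H:2
  CH2 → C:1 H:2
  CH3 → C:1 H:3
Element totals:
  C: 12
  H: 26
  O: 2

26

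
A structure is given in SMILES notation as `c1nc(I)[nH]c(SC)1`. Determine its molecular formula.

C4H5IN2S

Atom tally by fragment:
  imidazole ring core → C:3 H:4 N:2
  (− 2 ring H displaced by substituents)
  + I → I:1
  + SCH3 → C:1 H:3 S:1
Element totals:
  C: 4
  H: 5
  I: 1
  N: 2
  S: 1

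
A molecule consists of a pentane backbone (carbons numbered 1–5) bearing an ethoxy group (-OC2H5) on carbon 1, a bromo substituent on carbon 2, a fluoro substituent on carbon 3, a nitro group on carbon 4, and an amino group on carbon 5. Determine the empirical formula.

C7H14BrFN2O3

Atom tally by fragment:
  C2H5OCH2 → C:3 H:7 O:1
  CH(Br) → C:1 H:1 Br:1
  CH(F) → C:1 H:1 F:1
  CH(NO2) → C:1 H:1 N:1 O:2
  CH2NH2 → C:1 H:4 N:1
Element totals:
  C: 7
  H: 14
  Br: 1
  F: 1
  N: 2
  O: 3
Molecular formula: C7H14BrFN2O3.
gcd of subscripts (1, 7, 1, 14, 2, 3) = 1, so the empirical formula equals the molecular formula.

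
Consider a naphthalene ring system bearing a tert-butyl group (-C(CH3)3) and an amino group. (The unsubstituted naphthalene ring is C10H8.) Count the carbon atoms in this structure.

Atom tally by fragment:
  naphthalene ring system core → C:10 H:8
  (− 2 ring H displaced by substituents)
  + C(CH3)3 → C:4 H:9
  + NH2 → N:1 H:2
Element totals:
  C: 14
  H: 17
  N: 1

14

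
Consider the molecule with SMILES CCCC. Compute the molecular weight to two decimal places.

58.12 g/mol

Atom tally by fragment:
  CH3 → C:1 H:3
  CH2 → C:1 H:2
  CH2 → C:1 H:2
  CH3 → C:1 H:3
Element totals:
  C: 4
  H: 10
Molecular formula: C4H10.
  M = 4(12.011) + 10(1.008)
    = 48.044 + 10.080 = 58.124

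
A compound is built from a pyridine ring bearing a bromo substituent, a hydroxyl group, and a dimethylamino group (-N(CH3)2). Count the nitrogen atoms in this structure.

2

Atom tally by fragment:
  pyridine ring core → C:5 H:5 N:1
  (− 3 ring H displaced by substituents)
  + Br → Br:1
  + OH → O:1 H:1
  + N(CH3)2 → N:1 C:2 H:6
Element totals:
  C: 7
  H: 9
  Br: 1
  N: 2
  O: 1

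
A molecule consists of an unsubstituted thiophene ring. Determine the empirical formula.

Atom tally by fragment:
  thiophene ring core → C:4 H:4 S:1
Element totals:
  C: 4
  H: 4
  S: 1
Molecular formula: C4H4S.
gcd of subscripts (4, 4, 1) = 1, so the empirical formula equals the molecular formula.

C4H4S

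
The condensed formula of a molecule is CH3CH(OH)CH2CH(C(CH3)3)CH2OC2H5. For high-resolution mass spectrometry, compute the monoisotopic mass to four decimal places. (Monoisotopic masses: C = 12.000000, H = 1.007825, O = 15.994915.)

Atom tally by fragment:
  CH3 → C:1 H:3
  CH(OH) → C:1 H:2 O:1
  CH2 → C:1 H:2
  CH(C(CH3)3) → C:5 H:10
  CH2OC2H5 → C:3 H:7 O:1
Element totals:
  C: 11
  H: 24
  O: 2
Molecular formula: C11H24O2.
  M = 11(12.0) + 24(1.007825) + 2(15.994915)
    = 132.000000 + 24.187800 + 31.989830 = 188.177630

188.1776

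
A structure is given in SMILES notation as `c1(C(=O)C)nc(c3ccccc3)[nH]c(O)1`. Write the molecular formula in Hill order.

Atom tally by fragment:
  imidazole ring core → C:3 H:4 N:2
  (− 3 ring H displaced by substituents)
  + COCH3 → C:2 H:3 O:1
  + C6H5 → C:6 H:5
  + OH → O:1 H:1
Element totals:
  C: 11
  H: 10
  N: 2
  O: 2

C11H10N2O2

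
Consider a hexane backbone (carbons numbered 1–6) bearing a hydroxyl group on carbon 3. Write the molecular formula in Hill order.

C6H14O

Atom tally by fragment:
  CH3 → C:1 H:3
  CH2 → C:1 H:2
  CH(OH) → C:1 H:2 O:1
  CH2 → C:1 H:2
  CH2 → C:1 H:2
  CH3 → C:1 H:3
Element totals:
  C: 6
  H: 14
  O: 1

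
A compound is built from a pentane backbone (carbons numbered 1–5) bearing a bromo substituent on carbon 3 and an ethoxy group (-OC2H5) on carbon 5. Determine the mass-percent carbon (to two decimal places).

Atom tally by fragment:
  CH3 → C:1 H:3
  CH2 → C:1 H:2
  CH(Br) → C:1 H:1 Br:1
  CH2 → C:1 H:2
  CH2OC2H5 → C:3 H:7 O:1
Element totals:
  C: 7
  H: 15
  Br: 1
  O: 1
Molecular formula: C7H15BrO.
Molar mass = 195.100 g/mol.
Mass from C: 7 × 12.011 = 84.077 g/mol.
%C = 84.077 / 195.100 × 100 = 43.09%.

43.09%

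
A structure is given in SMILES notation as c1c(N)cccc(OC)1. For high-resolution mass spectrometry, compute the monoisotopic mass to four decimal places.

123.0684

Atom tally by fragment:
  benzene ring core → C:6 H:6
  (− 2 ring H displaced by substituents)
  + NH2 → N:1 H:2
  + OCH3 → C:1 H:3 O:1
Element totals:
  C: 7
  H: 9
  N: 1
  O: 1
Molecular formula: C7H9NO.
  M = 7(12.0) + 9(1.007825) + 14.003074 + 15.994915
    = 84.000000 + 9.070425 + 14.003074 + 15.994915 = 123.068414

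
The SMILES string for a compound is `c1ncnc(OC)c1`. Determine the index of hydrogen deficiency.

4

Atom tally by fragment:
  pyrimidine ring core → C:4 H:4 N:2
  (− 1 ring H displaced by substituents)
  + OCH3 → C:1 H:3 O:1
Element totals:
  C: 5
  H: 6
  N: 2
  O: 1
Molecular formula: C5H6N2O.
DoU = (2C + 2 + N − H − X) / 2 = (2·5 + 2 + 2 − 6 − 0) / 2 = 4.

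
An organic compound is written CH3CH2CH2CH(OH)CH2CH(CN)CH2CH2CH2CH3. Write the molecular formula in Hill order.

Element totals:
  C: 11
  H: 21
  N: 1
  O: 1

C11H21NO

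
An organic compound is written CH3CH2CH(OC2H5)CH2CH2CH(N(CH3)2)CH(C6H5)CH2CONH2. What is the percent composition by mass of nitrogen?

Atom tally by fragment:
  CH3 → C:1 H:3
  CH2 → C:1 H:2
  CH(OC2H5) → C:3 H:6 O:1
  CH2 → C:1 H:2
  CH2 → C:1 H:2
  CH(N(CH3)2) → C:3 H:7 N:1
  CH(C6H5) → C:7 H:6
  CH2CONH2 → C:2 H:4 O:1 N:1
Element totals:
  C: 19
  H: 32
  N: 2
  O: 2
Molecular formula: C19H32N2O2.
Molar mass = 320.477 g/mol.
Mass from N: 2 × 14.007 = 28.014 g/mol.
%N = 28.014 / 320.477 × 100 = 8.74%.

8.74%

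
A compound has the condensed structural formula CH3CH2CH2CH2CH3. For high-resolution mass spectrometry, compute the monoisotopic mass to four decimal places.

72.0939

Element totals:
  C: 5
  H: 12
Molecular formula: C5H12.
  M = 5(12.0) + 12(1.007825)
    = 60.000000 + 12.093900 = 72.093900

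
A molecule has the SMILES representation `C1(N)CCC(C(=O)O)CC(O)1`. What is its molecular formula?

Atom tally by fragment:
  cyclohexane ring core → C:6 H:12
  (− 3 ring H displaced by substituents)
  + NH2 → N:1 H:2
  + COOH → C:1 H:1 O:2
  + OH → O:1 H:1
Element totals:
  C: 7
  H: 13
  N: 1
  O: 3

C7H13NO3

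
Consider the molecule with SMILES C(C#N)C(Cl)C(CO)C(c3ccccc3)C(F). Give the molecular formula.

C13H15ClFNO

Atom tally by fragment:
  NCCH2 → C:2 H:2 N:1
  CH(Cl) → C:1 H:1 Cl:1
  CH(CH2OH) → C:2 H:4 O:1
  CH(C6H5) → C:7 H:6
  CH2F → C:1 H:2 F:1
Element totals:
  C: 13
  H: 15
  Cl: 1
  F: 1
  N: 1
  O: 1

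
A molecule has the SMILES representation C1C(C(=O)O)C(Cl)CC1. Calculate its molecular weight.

Atom tally by fragment:
  cyclopentane ring core → C:5 H:10
  (− 2 ring H displaced by substituents)
  + COOH → C:1 H:1 O:2
  + Cl → Cl:1
Element totals:
  C: 6
  H: 9
  Cl: 1
  O: 2
Molecular formula: C6H9ClO2.
  M = 6(12.011) + 9(1.008) + 35.45 + 2(15.999)
    = 72.066 + 9.072 + 35.450 + 31.998 = 148.586

148.59 g/mol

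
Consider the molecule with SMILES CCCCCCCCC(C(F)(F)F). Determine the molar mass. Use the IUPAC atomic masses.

Atom tally by fragment:
  CH3 → C:1 H:3
  CH2 → C:1 H:2
  CH2 → C:1 H:2
  CH2 → C:1 H:2
  CH2 → C:1 H:2
  CH2 → C:1 H:2
  CH2 → C:1 H:2
  CH2 → C:1 H:2
  CH2CF3 → C:2 H:2 F:3
Element totals:
  C: 10
  H: 19
  F: 3
Molecular formula: C10H19F3.
  M = 10(12.011) + 19(1.008) + 3(18.998)
    = 120.110 + 19.152 + 56.994 = 196.256

196.26 g/mol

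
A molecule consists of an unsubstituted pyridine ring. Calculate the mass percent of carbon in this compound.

75.92%

Atom tally by fragment:
  pyridine ring core → C:5 H:5 N:1
Element totals:
  C: 5
  H: 5
  N: 1
Molecular formula: C5H5N.
Molar mass = 79.102 g/mol.
Mass from C: 5 × 12.011 = 60.055 g/mol.
%C = 60.055 / 79.102 × 100 = 75.92%.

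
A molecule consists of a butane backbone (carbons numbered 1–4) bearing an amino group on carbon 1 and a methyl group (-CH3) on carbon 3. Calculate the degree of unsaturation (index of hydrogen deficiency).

Atom tally by fragment:
  H2NCH2 → C:1 H:4 N:1
  CH2 → C:1 H:2
  CH(CH3) → C:2 H:4
  CH3 → C:1 H:3
Element totals:
  C: 5
  H: 13
  N: 1
Molecular formula: C5H13N.
DoU = (2C + 2 + N − H − X) / 2 = (2·5 + 2 + 1 − 13 − 0) / 2 = 0.

0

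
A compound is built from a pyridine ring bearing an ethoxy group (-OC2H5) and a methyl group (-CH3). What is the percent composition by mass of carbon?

70.04%

Atom tally by fragment:
  pyridine ring core → C:5 H:5 N:1
  (− 2 ring H displaced by substituents)
  + OC2H5 → C:2 H:5 O:1
  + CH3 → C:1 H:3
Element totals:
  C: 8
  H: 11
  N: 1
  O: 1
Molecular formula: C8H11NO.
Molar mass = 137.182 g/mol.
Mass from C: 8 × 12.011 = 96.088 g/mol.
%C = 96.088 / 137.182 × 100 = 70.04%.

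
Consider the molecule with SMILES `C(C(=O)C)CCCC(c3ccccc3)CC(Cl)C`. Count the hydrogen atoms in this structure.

23

Atom tally by fragment:
  CH3COCH2 → C:3 H:5 O:1
  CH2 → C:1 H:2
  CH2 → C:1 H:2
  CH2 → C:1 H:2
  CH(C6H5) → C:7 H:6
  CH2 → C:1 H:2
  CH(Cl) → C:1 H:1 Cl:1
  CH3 → C:1 H:3
Element totals:
  C: 16
  H: 23
  Cl: 1
  O: 1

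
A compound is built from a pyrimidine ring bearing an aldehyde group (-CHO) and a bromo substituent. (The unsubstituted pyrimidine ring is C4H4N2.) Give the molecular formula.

C5H3BrN2O

Atom tally by fragment:
  pyrimidine ring core → C:4 H:4 N:2
  (− 2 ring H displaced by substituents)
  + CHO → C:1 H:1 O:1
  + Br → Br:1
Element totals:
  C: 5
  H: 3
  Br: 1
  N: 2
  O: 1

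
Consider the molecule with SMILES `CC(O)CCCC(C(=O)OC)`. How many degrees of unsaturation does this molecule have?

1

Atom tally by fragment:
  CH3 → C:1 H:3
  CH(OH) → C:1 H:2 O:1
  CH2 → C:1 H:2
  CH2 → C:1 H:2
  CH2 → C:1 H:2
  CH2COOCH3 → C:3 H:5 O:2
Element totals:
  C: 8
  H: 16
  O: 3
Molecular formula: C8H16O3.
DoU = (2C + 2 + N − H − X) / 2 = (2·8 + 2 + 0 − 16 − 0) / 2 = 1.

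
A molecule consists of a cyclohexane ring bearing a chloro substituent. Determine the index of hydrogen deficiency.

Atom tally by fragment:
  cyclohexane ring core → C:6 H:12
  (− 1 ring H displaced by substituents)
  + Cl → Cl:1
Element totals:
  C: 6
  H: 11
  Cl: 1
Molecular formula: C6H11Cl.
DoU = (2C + 2 + N − H − X) / 2 = (2·6 + 2 + 0 − 11 − 1) / 2 = 1.

1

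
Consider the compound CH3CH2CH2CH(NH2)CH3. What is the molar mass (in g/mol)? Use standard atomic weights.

Atom tally by fragment:
  CH3 → C:1 H:3
  CH2 → C:1 H:2
  CH2 → C:1 H:2
  CH(NH2) → C:1 H:3 N:1
  CH3 → C:1 H:3
Element totals:
  C: 5
  H: 13
  N: 1
Molecular formula: C5H13N.
  M = 5(12.011) + 13(1.008) + 14.007
    = 60.055 + 13.104 + 14.007 = 87.166

87.17 g/mol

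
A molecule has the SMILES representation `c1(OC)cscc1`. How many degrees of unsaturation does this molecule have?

Atom tally by fragment:
  thiophene ring core → C:4 H:4 S:1
  (− 1 ring H displaced by substituents)
  + OCH3 → C:1 H:3 O:1
Element totals:
  C: 5
  H: 6
  O: 1
  S: 1
Molecular formula: C5H6OS.
DoU = (2C + 2 + N − H − X) / 2 = (2·5 + 2 + 0 − 6 − 0) / 2 = 3.

3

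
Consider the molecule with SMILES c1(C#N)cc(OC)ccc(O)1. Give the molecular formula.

Atom tally by fragment:
  benzene ring core → C:6 H:6
  (− 3 ring H displaced by substituents)
  + CN → C:1 N:1
  + OCH3 → C:1 H:3 O:1
  + OH → O:1 H:1
Element totals:
  C: 8
  H: 7
  N: 1
  O: 2

C8H7NO2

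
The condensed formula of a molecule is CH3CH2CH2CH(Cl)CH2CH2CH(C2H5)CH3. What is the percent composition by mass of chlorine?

Element totals:
  C: 10
  H: 21
  Cl: 1
Molecular formula: C10H21Cl.
Molar mass = 176.728 g/mol.
Mass from Cl: 1 × 35.45 = 35.450 g/mol.
%Cl = 35.450 / 176.728 × 100 = 20.06%.

20.06%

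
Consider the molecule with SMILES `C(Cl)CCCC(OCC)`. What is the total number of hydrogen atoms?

Atom tally by fragment:
  ClCH2 → C:1 H:2 Cl:1
  CH2 → C:1 H:2
  CH2 → C:1 H:2
  CH2 → C:1 H:2
  CH2OC2H5 → C:3 H:7 O:1
Element totals:
  C: 7
  H: 15
  Cl: 1
  O: 1

15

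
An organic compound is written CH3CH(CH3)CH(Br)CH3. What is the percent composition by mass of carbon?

Atom tally by fragment:
  CH3 → C:1 H:3
  CH(CH3) → C:2 H:4
  CH(Br) → C:1 H:1 Br:1
  CH3 → C:1 H:3
Element totals:
  C: 5
  H: 11
  Br: 1
Molecular formula: C5H11Br.
Molar mass = 151.047 g/mol.
Mass from C: 5 × 12.011 = 60.055 g/mol.
%C = 60.055 / 151.047 × 100 = 39.76%.

39.76%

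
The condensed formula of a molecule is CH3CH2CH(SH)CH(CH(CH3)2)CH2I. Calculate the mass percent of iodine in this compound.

46.62%

Element totals:
  C: 8
  H: 17
  I: 1
  S: 1
Molecular formula: C8H17IS.
Molar mass = 272.188 g/mol.
Mass from I: 1 × 126.904 = 126.904 g/mol.
%I = 126.904 / 272.188 × 100 = 46.62%.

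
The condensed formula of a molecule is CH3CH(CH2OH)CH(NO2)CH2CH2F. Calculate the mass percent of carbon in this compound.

43.63%

Atom tally by fragment:
  CH3 → C:1 H:3
  CH(CH2OH) → C:2 H:4 O:1
  CH(NO2) → C:1 H:1 N:1 O:2
  CH2 → C:1 H:2
  CH2F → C:1 H:2 F:1
Element totals:
  C: 6
  H: 12
  F: 1
  N: 1
  O: 3
Molecular formula: C6H12FNO3.
Molar mass = 165.164 g/mol.
Mass from C: 6 × 12.011 = 72.066 g/mol.
%C = 72.066 / 165.164 × 100 = 43.63%.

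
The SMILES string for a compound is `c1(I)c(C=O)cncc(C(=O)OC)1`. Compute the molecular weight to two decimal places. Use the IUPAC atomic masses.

Atom tally by fragment:
  pyridine ring core → C:5 H:5 N:1
  (− 3 ring H displaced by substituents)
  + I → I:1
  + CHO → C:1 H:1 O:1
  + COOCH3 → C:2 H:3 O:2
Element totals:
  C: 8
  H: 6
  I: 1
  N: 1
  O: 3
Molecular formula: C8H6INO3.
  M = 8(12.011) + 6(1.008) + 126.904 + 14.007 + 3(15.999)
    = 96.088 + 6.048 + 126.904 + 14.007 + 47.997 = 291.044

291.04 g/mol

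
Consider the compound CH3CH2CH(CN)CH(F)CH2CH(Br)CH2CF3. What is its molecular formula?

Atom tally by fragment:
  CH3 → C:1 H:3
  CH2 → C:1 H:2
  CH(CN) → C:2 H:1 N:1
  CH(F) → C:1 H:1 F:1
  CH2 → C:1 H:2
  CH(Br) → C:1 H:1 Br:1
  CH2CF3 → C:2 H:2 F:3
Element totals:
  C: 9
  H: 12
  Br: 1
  F: 4
  N: 1

C9H12BrF4N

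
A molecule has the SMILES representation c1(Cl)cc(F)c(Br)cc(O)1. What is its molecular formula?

Atom tally by fragment:
  benzene ring core → C:6 H:6
  (− 4 ring H displaced by substituents)
  + Cl → Cl:1
  + F → F:1
  + Br → Br:1
  + OH → O:1 H:1
Element totals:
  C: 6
  H: 3
  Br: 1
  Cl: 1
  F: 1
  O: 1

C6H3BrClFO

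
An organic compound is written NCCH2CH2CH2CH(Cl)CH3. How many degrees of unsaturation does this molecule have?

Element totals:
  C: 6
  H: 10
  Cl: 1
  N: 1
Molecular formula: C6H10ClN.
DoU = (2C + 2 + N − H − X) / 2 = (2·6 + 2 + 1 − 10 − 1) / 2 = 2.

2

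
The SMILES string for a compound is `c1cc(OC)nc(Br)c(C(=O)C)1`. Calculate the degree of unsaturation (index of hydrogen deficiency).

5

Atom tally by fragment:
  pyridine ring core → C:5 H:5 N:1
  (− 3 ring H displaced by substituents)
  + OCH3 → C:1 H:3 O:1
  + Br → Br:1
  + COCH3 → C:2 H:3 O:1
Element totals:
  C: 8
  H: 8
  Br: 1
  N: 1
  O: 2
Molecular formula: C8H8BrNO2.
DoU = (2C + 2 + N − H − X) / 2 = (2·8 + 2 + 1 − 8 − 1) / 2 = 5.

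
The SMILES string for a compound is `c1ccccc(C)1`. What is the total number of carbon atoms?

Atom tally by fragment:
  benzene ring core → C:6 H:6
  (− 1 ring H displaced by substituents)
  + CH3 → C:1 H:3
Element totals:
  C: 7
  H: 8

7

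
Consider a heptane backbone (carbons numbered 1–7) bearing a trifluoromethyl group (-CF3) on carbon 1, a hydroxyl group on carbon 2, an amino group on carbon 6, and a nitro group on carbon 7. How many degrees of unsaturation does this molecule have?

Atom tally by fragment:
  F3CCH2 → C:2 H:2 F:3
  CH(OH) → C:1 H:2 O:1
  CH2 → C:1 H:2
  CH2 → C:1 H:2
  CH2 → C:1 H:2
  CH(NH2) → C:1 H:3 N:1
  CH2NO2 → C:1 H:2 N:1 O:2
Element totals:
  C: 8
  H: 15
  F: 3
  N: 2
  O: 3
Molecular formula: C8H15F3N2O3.
DoU = (2C + 2 + N − H − X) / 2 = (2·8 + 2 + 2 − 15 − 3) / 2 = 1.

1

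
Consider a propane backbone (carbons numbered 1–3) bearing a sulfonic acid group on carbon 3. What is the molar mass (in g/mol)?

Atom tally by fragment:
  CH3 → C:1 H:3
  CH2 → C:1 H:2
  CH2SO3H → C:1 H:3 S:1 O:3
Element totals:
  C: 3
  H: 8
  O: 3
  S: 1
Molecular formula: C3H8O3S.
  M = 3(12.011) + 8(1.008) + 3(15.999) + 32.06
    = 36.033 + 8.064 + 47.997 + 32.060 = 124.154

124.15 g/mol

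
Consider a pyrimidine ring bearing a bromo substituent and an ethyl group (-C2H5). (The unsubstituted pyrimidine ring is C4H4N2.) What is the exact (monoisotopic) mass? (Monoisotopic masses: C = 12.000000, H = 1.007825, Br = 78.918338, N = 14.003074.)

185.9793

Atom tally by fragment:
  pyrimidine ring core → C:4 H:4 N:2
  (− 2 ring H displaced by substituents)
  + Br → Br:1
  + C2H5 → C:2 H:5
Element totals:
  C: 6
  H: 7
  Br: 1
  N: 2
Molecular formula: C6H7BrN2.
  M = 6(12.0) + 7(1.007825) + 78.918338 + 2(14.003074)
    = 72.000000 + 7.054775 + 78.918338 + 28.006148 = 185.979261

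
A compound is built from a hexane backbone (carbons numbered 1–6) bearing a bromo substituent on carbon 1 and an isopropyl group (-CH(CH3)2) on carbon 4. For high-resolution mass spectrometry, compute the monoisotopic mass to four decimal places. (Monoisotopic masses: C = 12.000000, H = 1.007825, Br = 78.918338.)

Atom tally by fragment:
  BrCH2 → C:1 H:2 Br:1
  CH2 → C:1 H:2
  CH2 → C:1 H:2
  CH(CH(CH3)2) → C:4 H:8
  CH2 → C:1 H:2
  CH3 → C:1 H:3
Element totals:
  C: 9
  H: 19
  Br: 1
Molecular formula: C9H19Br.
  M = 9(12.0) + 19(1.007825) + 78.918338
    = 108.000000 + 19.148675 + 78.918338 = 206.067013

206.0670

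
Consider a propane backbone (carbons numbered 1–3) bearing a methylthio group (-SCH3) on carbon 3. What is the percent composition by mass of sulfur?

35.55%

Atom tally by fragment:
  CH3 → C:1 H:3
  CH2 → C:1 H:2
  CH2SCH3 → C:2 H:5 S:1
Element totals:
  C: 4
  H: 10
  S: 1
Molecular formula: C4H10S.
Molar mass = 90.184 g/mol.
Mass from S: 1 × 32.06 = 32.060 g/mol.
%S = 32.060 / 90.184 × 100 = 35.55%.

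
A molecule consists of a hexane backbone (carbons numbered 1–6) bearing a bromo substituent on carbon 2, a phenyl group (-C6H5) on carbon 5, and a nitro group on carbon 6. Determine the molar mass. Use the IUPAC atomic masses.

286.17 g/mol

Atom tally by fragment:
  CH3 → C:1 H:3
  CH(Br) → C:1 H:1 Br:1
  CH2 → C:1 H:2
  CH2 → C:1 H:2
  CH(C6H5) → C:7 H:6
  CH2NO2 → C:1 H:2 N:1 O:2
Element totals:
  C: 12
  H: 16
  Br: 1
  N: 1
  O: 2
Molecular formula: C12H16BrNO2.
  M = 12(12.011) + 16(1.008) + 79.904 + 14.007 + 2(15.999)
    = 144.132 + 16.128 + 79.904 + 14.007 + 31.998 = 286.169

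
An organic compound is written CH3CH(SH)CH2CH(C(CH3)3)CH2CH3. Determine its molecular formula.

Element totals:
  C: 10
  H: 22
  S: 1

C10H22S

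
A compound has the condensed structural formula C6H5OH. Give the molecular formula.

Element totals:
  C: 6
  H: 6
  O: 1

C6H6O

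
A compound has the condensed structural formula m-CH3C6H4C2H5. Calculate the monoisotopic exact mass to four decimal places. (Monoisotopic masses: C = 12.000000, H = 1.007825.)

Element totals:
  C: 9
  H: 12
Molecular formula: C9H12.
  M = 9(12.0) + 12(1.007825)
    = 108.000000 + 12.093900 = 120.093900

120.0939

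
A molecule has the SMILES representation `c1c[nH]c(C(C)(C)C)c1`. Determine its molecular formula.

Atom tally by fragment:
  pyrrole ring core → C:4 H:5 N:1
  (− 1 ring H displaced by substituents)
  + C(CH3)3 → C:4 H:9
Element totals:
  C: 8
  H: 13
  N: 1

C8H13N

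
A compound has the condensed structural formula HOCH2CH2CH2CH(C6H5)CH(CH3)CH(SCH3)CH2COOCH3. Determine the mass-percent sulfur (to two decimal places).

10.33%

Atom tally by fragment:
  HOCH2CH2 → C:2 H:5 O:1
  CH2 → C:1 H:2
  CH(C6H5) → C:7 H:6
  CH(CH3) → C:2 H:4
  CH(SCH3) → C:2 H:4 S:1
  CH2COOCH3 → C:3 H:5 O:2
Element totals:
  C: 17
  H: 26
  O: 3
  S: 1
Molecular formula: C17H26O3S.
Molar mass = 310.452 g/mol.
Mass from S: 1 × 32.06 = 32.060 g/mol.
%S = 32.060 / 310.452 × 100 = 10.33%.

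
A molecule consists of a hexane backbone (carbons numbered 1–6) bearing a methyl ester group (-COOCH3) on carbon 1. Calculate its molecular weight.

Atom tally by fragment:
  CH3OOCCH2 → C:3 H:5 O:2
  CH2 → C:1 H:2
  CH2 → C:1 H:2
  CH2 → C:1 H:2
  CH2 → C:1 H:2
  CH3 → C:1 H:3
Element totals:
  C: 8
  H: 16
  O: 2
Molecular formula: C8H16O2.
  M = 8(12.011) + 16(1.008) + 2(15.999)
    = 96.088 + 16.128 + 31.998 = 144.214

144.21 g/mol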